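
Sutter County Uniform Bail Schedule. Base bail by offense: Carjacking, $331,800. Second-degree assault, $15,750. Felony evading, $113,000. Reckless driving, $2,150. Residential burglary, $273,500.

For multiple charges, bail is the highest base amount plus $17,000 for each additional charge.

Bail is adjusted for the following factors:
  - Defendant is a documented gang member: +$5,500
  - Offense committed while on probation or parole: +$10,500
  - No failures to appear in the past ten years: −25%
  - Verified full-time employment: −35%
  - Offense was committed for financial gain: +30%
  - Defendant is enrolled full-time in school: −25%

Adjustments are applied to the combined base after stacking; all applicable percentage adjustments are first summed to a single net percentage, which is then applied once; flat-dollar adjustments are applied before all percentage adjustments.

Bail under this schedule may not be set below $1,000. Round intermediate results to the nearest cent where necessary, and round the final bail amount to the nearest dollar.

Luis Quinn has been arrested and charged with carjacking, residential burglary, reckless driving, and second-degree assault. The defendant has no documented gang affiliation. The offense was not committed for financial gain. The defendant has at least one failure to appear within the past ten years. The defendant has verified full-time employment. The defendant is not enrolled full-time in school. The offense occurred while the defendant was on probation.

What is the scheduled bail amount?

$255,645

Base amounts from the schedule: carjacking $331,800; residential burglary $273,500; reckless driving $2,150; second-degree assault $15,750.
Stacking rule: highest base plus $17,000 per additional charge. Highest is carjacking at $331,800; 3 additional charges → +$51,000. Combined base = $382,800.
Offense committed while on probation or parole (+$10,500 flat): $382,800 + $10,500 = $393,300.
Verified full-time employment (−35%): $393,300 × 0.65 = $255,645.
$255,645 is at or above the $1,000 minimum.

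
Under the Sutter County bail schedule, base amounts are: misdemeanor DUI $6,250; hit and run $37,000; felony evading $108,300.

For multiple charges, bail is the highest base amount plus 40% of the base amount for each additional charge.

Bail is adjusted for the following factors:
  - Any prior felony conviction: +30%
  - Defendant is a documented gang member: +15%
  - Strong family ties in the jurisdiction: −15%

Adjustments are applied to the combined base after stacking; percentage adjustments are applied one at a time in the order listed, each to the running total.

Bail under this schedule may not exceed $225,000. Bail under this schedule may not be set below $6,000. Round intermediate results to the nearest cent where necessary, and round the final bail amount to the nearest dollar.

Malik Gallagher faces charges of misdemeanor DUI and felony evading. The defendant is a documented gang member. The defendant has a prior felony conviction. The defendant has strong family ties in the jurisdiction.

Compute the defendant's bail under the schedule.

$140,799

Base amounts from the schedule: misdemeanor DUI $6,250; felony evading $108,300.
Stacking rule: highest base plus 40% of each additional charge. Highest is felony evading at $108,300. Additional: $6,250 × 40% = $2,500. Combined base = $108,300 + $2,500 = $110,800.
Any prior felony conviction (+30%): $110,800 × 1.3 = $144,040.
Defendant is a documented gang member (+15%): $144,040 × 1.15 = $165,646.
Strong family ties in the jurisdiction (−15%): $165,646 × 0.85 = $140,799.10.
$140,799.10 is within the $225,000 maximum.
$140,799.10 is at or above the $6,000 minimum.
Rounded to the nearest dollar: $140,799.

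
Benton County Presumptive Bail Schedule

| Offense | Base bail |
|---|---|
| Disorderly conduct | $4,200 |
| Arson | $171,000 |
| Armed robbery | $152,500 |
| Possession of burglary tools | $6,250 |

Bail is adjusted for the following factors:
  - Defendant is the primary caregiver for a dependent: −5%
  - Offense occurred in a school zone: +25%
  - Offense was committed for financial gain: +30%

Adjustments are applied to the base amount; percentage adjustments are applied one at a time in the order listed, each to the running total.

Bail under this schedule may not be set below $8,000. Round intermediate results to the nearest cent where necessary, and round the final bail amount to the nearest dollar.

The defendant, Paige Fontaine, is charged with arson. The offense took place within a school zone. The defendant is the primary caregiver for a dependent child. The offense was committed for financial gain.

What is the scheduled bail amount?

$263,981

Base amounts from the schedule: arson $171,000.
Single charge. Combined base = $171,000.
Defendant is the primary caregiver for a dependent (−5%): $171,000 × 0.95 = $162,450.
Offense occurred in a school zone (+25%): $162,450 × 1.25 = $203,062.50.
Offense was committed for financial gain (+30%): $203,062.50 × 1.3 = $263,981.25.
$263,981.25 is at or above the $8,000 minimum.
Rounded to the nearest dollar: $263,981.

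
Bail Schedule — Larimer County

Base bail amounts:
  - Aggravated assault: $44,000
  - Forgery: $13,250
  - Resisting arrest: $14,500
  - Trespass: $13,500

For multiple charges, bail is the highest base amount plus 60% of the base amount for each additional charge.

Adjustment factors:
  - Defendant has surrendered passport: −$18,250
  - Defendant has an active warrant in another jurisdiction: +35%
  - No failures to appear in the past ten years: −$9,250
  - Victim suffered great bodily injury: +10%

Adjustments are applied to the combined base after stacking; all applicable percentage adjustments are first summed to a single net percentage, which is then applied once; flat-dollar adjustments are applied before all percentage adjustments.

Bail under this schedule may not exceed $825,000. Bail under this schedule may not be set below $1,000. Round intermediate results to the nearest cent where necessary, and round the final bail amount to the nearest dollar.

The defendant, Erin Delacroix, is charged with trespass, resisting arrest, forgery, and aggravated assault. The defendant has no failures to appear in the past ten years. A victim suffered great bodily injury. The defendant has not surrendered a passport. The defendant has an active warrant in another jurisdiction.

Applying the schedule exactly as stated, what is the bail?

$86,275

Base amounts from the schedule: trespass $13,500; resisting arrest $14,500; forgery $13,250; aggravated assault $44,000.
Stacking rule: highest base plus 60% of each additional charge. Highest is aggravated assault at $44,000. Additional: $13,500 × 60% = $8,100; $14,500 × 60% = $8,700; $13,250 × 60% = $7,950. Combined base = $44,000 + $24,750 = $68,750.
No failures to appear in the past ten years (−$9,250 flat): $68,750 − $9,250 = $59,500.
Net percentage adjustment: +35% +10% = +45%. $59,500 × 1.45 = $86,275.
$86,275 is within the $825,000 maximum.
$86,275 is at or above the $1,000 minimum.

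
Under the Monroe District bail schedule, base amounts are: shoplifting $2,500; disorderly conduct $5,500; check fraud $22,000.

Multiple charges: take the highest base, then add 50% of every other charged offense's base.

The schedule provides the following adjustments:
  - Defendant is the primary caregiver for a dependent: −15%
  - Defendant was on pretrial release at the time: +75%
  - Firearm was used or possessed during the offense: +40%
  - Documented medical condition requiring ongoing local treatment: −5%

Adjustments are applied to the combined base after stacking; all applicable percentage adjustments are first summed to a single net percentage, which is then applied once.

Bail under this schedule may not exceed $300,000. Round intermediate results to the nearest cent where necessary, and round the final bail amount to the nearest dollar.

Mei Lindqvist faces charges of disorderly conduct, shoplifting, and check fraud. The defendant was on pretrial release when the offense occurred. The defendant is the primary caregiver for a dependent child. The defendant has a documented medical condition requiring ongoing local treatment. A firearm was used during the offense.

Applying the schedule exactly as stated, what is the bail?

Base amounts from the schedule: disorderly conduct $5,500; shoplifting $2,500; check fraud $22,000.
Stacking rule: highest base plus 50% of each additional charge. Highest is check fraud at $22,000. Additional: $5,500 × 50% = $2,750; $2,500 × 50% = $1,250. Combined base = $22,000 + $4,000 = $26,000.
Net percentage adjustment: −15% +75% +40% −5% = +95%. $26,000 × 1.95 = $50,700.
$50,700 is within the $300,000 maximum.

$50,700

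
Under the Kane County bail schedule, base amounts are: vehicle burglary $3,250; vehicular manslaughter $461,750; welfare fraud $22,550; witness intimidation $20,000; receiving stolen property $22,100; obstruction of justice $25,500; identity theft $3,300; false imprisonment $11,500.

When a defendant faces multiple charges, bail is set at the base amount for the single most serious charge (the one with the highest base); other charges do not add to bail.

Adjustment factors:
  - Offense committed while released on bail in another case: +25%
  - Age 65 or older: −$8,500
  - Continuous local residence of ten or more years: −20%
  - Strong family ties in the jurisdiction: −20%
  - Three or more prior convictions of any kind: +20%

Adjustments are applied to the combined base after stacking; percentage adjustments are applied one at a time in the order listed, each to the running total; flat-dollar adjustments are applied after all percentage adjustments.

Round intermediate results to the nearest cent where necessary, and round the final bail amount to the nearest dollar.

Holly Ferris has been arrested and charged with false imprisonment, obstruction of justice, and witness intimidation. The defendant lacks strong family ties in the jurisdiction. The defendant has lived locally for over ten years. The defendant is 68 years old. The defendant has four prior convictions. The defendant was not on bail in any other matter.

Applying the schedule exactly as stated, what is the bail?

$15,980

Base amounts from the schedule: false imprisonment $11,500; obstruction of justice $25,500; witness intimidation $20,000.
Stacking rule: use the highest base only. Highest is obstruction of justice at $25,500. Combined base = $25,500.
Continuous local residence of ten or more years (−20%): $25,500 × 0.8 = $20,400.
Three or more prior convictions of any kind (+20%): $20,400 × 1.2 = $24,480.
Age 65 or older (−$8,500 flat): $24,480 − $8,500 = $15,980.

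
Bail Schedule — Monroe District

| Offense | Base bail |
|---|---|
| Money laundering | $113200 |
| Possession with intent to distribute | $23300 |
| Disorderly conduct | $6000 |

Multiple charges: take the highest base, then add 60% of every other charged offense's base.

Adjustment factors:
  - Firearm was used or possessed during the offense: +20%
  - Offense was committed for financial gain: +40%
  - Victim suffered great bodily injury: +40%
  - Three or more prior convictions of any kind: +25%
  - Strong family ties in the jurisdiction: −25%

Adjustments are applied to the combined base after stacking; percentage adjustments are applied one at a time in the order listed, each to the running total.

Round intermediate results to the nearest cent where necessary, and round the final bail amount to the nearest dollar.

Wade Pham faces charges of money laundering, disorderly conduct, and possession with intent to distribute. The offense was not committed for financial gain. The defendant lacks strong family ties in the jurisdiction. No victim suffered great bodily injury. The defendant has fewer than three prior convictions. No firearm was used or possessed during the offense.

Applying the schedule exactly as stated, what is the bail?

Base amounts from the schedule: money laundering $113200; disorderly conduct $6000; possession with intent to distribute $23300.
Stacking rule: highest base plus 60% of each additional charge. Highest is money laundering at $113200. Additional: $6000 × 60% = $3600; $23300 × 60% = $13980. Combined base = $113200 + $17580 = $130780.
No adjustment factors apply to this defendant.

$130780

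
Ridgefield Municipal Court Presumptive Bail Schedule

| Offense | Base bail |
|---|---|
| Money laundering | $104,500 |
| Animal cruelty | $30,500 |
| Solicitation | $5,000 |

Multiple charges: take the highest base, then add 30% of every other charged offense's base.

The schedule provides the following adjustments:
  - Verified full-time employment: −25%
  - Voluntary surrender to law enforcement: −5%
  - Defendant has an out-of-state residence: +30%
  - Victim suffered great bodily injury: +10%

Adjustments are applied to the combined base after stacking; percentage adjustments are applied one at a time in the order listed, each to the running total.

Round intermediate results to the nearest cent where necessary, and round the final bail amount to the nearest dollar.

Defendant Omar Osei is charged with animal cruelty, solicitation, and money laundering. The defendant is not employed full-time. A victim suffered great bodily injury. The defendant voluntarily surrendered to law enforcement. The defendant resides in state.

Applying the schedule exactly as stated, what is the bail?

Base amounts from the schedule: animal cruelty $30,500; solicitation $5,000; money laundering $104,500.
Stacking rule: highest base plus 30% of each additional charge. Highest is money laundering at $104,500. Additional: $30,500 × 30% = $9,150; $5,000 × 30% = $1,500. Combined base = $104,500 + $10,650 = $115,150.
Voluntary surrender to law enforcement (−5%): $115,150 × 0.95 = $109,392.50.
Victim suffered great bodily injury (+10%): $109,392.50 × 1.1 = $120,331.75.
Rounded to the nearest dollar: $120,332.

$120,332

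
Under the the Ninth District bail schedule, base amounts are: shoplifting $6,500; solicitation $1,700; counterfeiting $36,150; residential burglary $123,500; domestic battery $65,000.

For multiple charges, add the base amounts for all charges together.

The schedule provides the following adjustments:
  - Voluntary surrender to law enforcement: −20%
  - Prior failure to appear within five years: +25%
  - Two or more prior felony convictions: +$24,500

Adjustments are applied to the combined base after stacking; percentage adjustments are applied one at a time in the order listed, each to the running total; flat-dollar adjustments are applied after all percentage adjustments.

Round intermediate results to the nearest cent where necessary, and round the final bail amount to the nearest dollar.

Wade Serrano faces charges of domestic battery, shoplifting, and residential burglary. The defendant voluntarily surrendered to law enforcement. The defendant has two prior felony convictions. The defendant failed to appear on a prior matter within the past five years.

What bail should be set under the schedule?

Base amounts from the schedule: domestic battery $65,000; shoplifting $6,500; residential burglary $123,500.
Stacking rule: sum of all bases. $65,000 + $6,500 + $123,500 = $195,000.
Voluntary surrender to law enforcement (−20%): $195,000 × 0.8 = $156,000.
Prior failure to appear within five years (+25%): $156,000 × 1.25 = $195,000.
Two or more prior felony convictions (+$24,500 flat): $195,000 + $24,500 = $219,500.

$219,500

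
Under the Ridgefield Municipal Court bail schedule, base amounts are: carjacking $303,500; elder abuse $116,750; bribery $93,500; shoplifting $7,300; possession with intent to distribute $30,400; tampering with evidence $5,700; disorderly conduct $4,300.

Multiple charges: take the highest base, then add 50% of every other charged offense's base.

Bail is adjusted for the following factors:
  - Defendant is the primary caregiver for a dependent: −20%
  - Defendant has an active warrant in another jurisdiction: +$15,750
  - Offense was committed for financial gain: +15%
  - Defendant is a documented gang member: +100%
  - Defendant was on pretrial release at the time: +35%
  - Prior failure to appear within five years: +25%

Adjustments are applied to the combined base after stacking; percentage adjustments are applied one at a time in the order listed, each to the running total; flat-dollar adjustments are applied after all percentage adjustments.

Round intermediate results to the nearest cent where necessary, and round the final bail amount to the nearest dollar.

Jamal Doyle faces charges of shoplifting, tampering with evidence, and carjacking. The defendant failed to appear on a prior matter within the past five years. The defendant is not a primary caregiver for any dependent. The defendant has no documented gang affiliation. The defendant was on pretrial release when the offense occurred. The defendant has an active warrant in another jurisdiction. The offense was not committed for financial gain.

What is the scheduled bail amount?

$538,875

Base amounts from the schedule: shoplifting $7,300; tampering with evidence $5,700; carjacking $303,500.
Stacking rule: highest base plus 50% of each additional charge. Highest is carjacking at $303,500. Additional: $7,300 × 50% = $3,650; $5,700 × 50% = $2,850. Combined base = $303,500 + $6,500 = $310,000.
Defendant was on pretrial release at the time (+35%): $310,000 × 1.35 = $418,500.
Prior failure to appear within five years (+25%): $418,500 × 1.25 = $523,125.
Defendant has an active warrant in another jurisdiction (+$15,750 flat): $523,125 + $15,750 = $538,875.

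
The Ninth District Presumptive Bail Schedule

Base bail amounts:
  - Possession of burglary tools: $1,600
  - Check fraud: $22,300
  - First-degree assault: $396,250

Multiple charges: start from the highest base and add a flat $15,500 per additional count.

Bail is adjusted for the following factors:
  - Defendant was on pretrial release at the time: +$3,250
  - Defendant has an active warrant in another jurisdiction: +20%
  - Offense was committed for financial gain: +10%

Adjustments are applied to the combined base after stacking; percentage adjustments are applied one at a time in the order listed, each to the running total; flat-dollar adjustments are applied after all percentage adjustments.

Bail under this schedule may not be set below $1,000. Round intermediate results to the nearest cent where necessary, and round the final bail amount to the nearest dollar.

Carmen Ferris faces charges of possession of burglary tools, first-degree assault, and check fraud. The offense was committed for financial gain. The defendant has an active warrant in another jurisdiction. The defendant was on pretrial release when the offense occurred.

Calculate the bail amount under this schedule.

Base amounts from the schedule: possession of burglary tools $1,600; first-degree assault $396,250; check fraud $22,300.
Stacking rule: highest base plus $15,500 per additional charge. Highest is first-degree assault at $396,250; 2 additional charges → +$31,000. Combined base = $427,250.
Defendant has an active warrant in another jurisdiction (+20%): $427,250 × 1.2 = $512,700.
Offense was committed for financial gain (+10%): $512,700 × 1.1 = $563,970.
Defendant was on pretrial release at the time (+$3,250 flat): $563,970 + $3,250 = $567,220.
$567,220 is at or above the $1,000 minimum.

$567,220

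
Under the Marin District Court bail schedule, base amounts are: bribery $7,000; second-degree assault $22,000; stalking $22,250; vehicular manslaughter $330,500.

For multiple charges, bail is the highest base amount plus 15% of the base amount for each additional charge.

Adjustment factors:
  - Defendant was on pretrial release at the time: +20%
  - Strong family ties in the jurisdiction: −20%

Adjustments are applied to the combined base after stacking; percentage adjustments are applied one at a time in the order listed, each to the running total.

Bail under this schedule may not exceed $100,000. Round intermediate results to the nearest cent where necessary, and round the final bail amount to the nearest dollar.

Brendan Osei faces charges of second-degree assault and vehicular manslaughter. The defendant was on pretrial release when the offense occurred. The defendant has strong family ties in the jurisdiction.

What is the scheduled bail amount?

$100,000

Base amounts from the schedule: second-degree assault $22,000; vehicular manslaughter $330,500.
Stacking rule: highest base plus 15% of each additional charge. Highest is vehicular manslaughter at $330,500. Additional: $22,000 × 15% = $3,300. Combined base = $330,500 + $3,300 = $333,800.
Defendant was on pretrial release at the time (+20%): $333,800 × 1.2 = $400,560.
Strong family ties in the jurisdiction (−20%): $400,560 × 0.8 = $320,448.
Result $320,448 exceeds the maximum of $100,000; bail is capped at $100,000.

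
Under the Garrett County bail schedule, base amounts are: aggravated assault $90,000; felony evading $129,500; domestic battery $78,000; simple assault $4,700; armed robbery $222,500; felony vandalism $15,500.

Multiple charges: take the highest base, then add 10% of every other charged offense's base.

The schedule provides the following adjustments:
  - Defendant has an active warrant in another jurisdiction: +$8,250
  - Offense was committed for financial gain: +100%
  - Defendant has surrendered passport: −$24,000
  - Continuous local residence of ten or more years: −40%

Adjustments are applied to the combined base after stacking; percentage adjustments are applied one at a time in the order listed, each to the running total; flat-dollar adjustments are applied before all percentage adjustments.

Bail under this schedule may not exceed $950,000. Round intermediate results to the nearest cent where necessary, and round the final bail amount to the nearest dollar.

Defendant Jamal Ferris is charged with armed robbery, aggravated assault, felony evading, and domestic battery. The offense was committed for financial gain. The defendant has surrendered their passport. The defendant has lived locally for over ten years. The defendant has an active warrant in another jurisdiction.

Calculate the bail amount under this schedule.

$283,800

Base amounts from the schedule: armed robbery $222,500; aggravated assault $90,000; felony evading $129,500; domestic battery $78,000.
Stacking rule: highest base plus 10% of each additional charge. Highest is armed robbery at $222,500. Additional: $90,000 × 10% = $9,000; $129,500 × 10% = $12,950; $78,000 × 10% = $7,800. Combined base = $222,500 + $29,750 = $252,250.
Defendant has an active warrant in another jurisdiction (+$8,250 flat): $252,250 + $8,250 = $260,500.
Defendant has surrendered passport (−$24,000 flat): $260,500 − $24,000 = $236,500.
Offense was committed for financial gain (+100%): $236,500 × 2 = $473,000.
Continuous local residence of ten or more years (−40%): $473,000 × 0.6 = $283,800.
$283,800 is within the $950,000 maximum.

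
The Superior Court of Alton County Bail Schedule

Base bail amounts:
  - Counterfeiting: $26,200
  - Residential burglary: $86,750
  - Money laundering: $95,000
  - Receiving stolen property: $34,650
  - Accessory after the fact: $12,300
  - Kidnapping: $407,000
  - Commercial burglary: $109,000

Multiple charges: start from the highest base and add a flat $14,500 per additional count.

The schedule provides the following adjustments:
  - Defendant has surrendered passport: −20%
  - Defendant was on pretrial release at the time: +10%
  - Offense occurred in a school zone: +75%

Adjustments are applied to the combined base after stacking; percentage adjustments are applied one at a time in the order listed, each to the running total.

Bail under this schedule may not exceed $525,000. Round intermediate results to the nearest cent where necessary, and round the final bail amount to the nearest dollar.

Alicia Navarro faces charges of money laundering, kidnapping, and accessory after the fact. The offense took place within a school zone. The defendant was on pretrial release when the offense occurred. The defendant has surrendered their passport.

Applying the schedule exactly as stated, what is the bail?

Base amounts from the schedule: money laundering $95,000; kidnapping $407,000; accessory after the fact $12,300.
Stacking rule: highest base plus $14,500 per additional charge. Highest is kidnapping at $407,000; 2 additional charges → +$29,000. Combined base = $436,000.
Defendant has surrendered passport (−20%): $436,000 × 0.8 = $348,800.
Defendant was on pretrial release at the time (+10%): $348,800 × 1.1 = $383,680.
Offense occurred in a school zone (+75%): $383,680 × 1.75 = $671,440.
Result $671,440 exceeds the maximum of $525,000; bail is capped at $525,000.

$525,000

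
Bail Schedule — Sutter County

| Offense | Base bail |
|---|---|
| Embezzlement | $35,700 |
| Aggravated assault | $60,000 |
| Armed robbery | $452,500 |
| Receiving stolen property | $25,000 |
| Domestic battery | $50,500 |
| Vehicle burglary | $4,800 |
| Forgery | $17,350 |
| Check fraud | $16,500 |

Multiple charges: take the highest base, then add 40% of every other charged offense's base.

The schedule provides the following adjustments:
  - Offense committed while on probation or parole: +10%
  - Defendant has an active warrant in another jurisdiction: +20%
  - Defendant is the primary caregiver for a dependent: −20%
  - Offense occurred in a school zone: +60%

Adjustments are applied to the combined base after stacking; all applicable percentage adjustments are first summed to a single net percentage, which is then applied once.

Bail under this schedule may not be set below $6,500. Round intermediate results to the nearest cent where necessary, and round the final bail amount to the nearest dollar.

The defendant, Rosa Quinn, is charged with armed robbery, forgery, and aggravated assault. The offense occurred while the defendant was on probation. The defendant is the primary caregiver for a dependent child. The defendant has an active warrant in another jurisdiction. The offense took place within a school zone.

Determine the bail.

Base amounts from the schedule: armed robbery $452,500; forgery $17,350; aggravated assault $60,000.
Stacking rule: highest base plus 40% of each additional charge. Highest is armed robbery at $452,500. Additional: $17,350 × 40% = $6,940; $60,000 × 40% = $24,000. Combined base = $452,500 + $30,940 = $483,440.
Net percentage adjustment: +10% +20% −20% +60% = +70%. $483,440 × 1.7 = $821,848.
$821,848 is at or above the $6,500 minimum.

$821,848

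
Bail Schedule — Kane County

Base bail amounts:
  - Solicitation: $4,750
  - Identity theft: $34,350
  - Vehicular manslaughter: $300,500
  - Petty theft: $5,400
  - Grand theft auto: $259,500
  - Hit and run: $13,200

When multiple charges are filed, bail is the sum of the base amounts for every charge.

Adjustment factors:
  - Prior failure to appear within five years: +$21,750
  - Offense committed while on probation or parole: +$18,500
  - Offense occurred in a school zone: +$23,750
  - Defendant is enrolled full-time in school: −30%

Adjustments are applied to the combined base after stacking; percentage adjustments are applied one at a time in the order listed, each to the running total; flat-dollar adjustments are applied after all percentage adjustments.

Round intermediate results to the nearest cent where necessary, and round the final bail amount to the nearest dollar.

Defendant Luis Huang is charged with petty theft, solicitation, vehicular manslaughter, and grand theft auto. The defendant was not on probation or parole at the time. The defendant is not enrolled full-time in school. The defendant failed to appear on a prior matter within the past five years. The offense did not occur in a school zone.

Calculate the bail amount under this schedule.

Base amounts from the schedule: petty theft $5,400; solicitation $4,750; vehicular manslaughter $300,500; grand theft auto $259,500.
Stacking rule: sum of all bases. $5,400 + $4,750 + $300,500 + $259,500 = $570,150.
Prior failure to appear within five years (+$21,750 flat): $570,150 + $21,750 = $591,900.

$591,900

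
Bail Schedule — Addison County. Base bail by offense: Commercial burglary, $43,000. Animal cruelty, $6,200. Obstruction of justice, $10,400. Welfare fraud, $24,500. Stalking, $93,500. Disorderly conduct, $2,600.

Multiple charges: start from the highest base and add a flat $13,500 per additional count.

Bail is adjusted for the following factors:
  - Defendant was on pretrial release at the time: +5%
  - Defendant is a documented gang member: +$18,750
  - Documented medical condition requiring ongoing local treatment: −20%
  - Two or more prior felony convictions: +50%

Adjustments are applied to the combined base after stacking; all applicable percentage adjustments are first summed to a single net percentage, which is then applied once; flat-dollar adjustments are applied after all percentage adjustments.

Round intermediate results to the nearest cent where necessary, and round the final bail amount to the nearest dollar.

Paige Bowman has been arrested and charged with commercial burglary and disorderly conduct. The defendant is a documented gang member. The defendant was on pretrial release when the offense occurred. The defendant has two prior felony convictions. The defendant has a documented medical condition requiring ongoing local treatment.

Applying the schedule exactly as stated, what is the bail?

$95,025

Base amounts from the schedule: commercial burglary $43,000; disorderly conduct $2,600.
Stacking rule: highest base plus $13,500 per additional charge. Highest is commercial burglary at $43,000; 1 additional charge → +$13,500. Combined base = $56,500.
Net percentage adjustment: +5% −20% +50% = +35%. $56,500 × 1.35 = $76,275.
Defendant is a documented gang member (+$18,750 flat): $76,275 + $18,750 = $95,025.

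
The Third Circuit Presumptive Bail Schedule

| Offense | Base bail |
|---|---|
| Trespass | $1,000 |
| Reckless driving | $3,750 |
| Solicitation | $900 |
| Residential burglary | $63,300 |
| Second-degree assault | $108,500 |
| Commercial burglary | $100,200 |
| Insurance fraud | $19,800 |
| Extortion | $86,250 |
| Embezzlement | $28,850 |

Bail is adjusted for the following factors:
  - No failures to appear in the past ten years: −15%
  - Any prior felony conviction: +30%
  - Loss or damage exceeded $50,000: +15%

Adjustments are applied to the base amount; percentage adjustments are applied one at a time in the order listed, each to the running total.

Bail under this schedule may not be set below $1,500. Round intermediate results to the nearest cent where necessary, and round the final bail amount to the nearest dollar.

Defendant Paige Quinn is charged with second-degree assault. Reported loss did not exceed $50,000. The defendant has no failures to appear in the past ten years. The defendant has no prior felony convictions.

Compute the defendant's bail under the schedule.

Base amounts from the schedule: second-degree assault $108,500.
Single charge. Combined base = $108,500.
No failures to appear in the past ten years (−15%): $108,500 × 0.85 = $92,225.
$92,225 is at or above the $1,500 minimum.

$92,225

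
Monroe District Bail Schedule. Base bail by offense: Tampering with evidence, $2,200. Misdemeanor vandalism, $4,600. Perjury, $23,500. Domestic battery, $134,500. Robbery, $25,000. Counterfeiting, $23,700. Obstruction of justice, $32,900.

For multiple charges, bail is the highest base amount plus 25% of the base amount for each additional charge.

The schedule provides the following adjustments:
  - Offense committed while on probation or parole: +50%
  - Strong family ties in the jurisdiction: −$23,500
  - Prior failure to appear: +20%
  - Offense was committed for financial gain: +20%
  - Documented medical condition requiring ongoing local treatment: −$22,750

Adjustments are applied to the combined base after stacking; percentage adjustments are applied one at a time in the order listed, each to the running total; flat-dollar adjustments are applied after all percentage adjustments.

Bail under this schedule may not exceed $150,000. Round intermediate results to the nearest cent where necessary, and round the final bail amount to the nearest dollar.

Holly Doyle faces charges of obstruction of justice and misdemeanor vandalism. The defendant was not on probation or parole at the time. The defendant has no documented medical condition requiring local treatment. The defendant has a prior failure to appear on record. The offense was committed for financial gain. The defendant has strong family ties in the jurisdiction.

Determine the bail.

Base amounts from the schedule: obstruction of justice $32,900; misdemeanor vandalism $4,600.
Stacking rule: highest base plus 25% of each additional charge. Highest is obstruction of justice at $32,900. Additional: $4,600 × 25% = $1,150. Combined base = $32,900 + $1,150 = $34,050.
Prior failure to appear (+20%): $34,050 × 1.2 = $40,860.
Offense was committed for financial gain (+20%): $40,860 × 1.2 = $49,032.
Strong family ties in the jurisdiction (−$23,500 flat): $49,032 − $23,500 = $25,532.
$25,532 is within the $150,000 maximum.

$25,532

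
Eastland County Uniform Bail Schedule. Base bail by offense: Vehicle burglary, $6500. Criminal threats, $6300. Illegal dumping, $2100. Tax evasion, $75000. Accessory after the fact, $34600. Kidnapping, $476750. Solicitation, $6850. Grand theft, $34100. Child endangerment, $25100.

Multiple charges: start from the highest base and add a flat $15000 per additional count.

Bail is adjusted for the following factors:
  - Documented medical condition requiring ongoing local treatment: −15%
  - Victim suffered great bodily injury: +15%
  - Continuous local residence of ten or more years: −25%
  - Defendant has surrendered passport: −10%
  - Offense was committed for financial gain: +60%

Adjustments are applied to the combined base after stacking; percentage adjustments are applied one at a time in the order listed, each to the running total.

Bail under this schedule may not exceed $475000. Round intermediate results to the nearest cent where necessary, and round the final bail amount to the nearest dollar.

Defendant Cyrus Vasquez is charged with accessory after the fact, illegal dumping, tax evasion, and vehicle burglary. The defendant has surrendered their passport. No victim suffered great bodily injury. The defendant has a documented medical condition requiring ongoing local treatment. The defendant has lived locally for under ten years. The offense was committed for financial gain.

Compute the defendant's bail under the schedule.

Base amounts from the schedule: accessory after the fact $34600; illegal dumping $2100; tax evasion $75000; vehicle burglary $6500.
Stacking rule: highest base plus $15000 per additional charge. Highest is tax evasion at $75000; 3 additional charges → +$45000. Combined base = $120000.
Documented medical condition requiring ongoing local treatment (−15%): $120000 × 0.85 = $102000.
Defendant has surrendered passport (−10%): $102000 × 0.9 = $91800.
Offense was committed for financial gain (+60%): $91800 × 1.6 = $146880.
$146880 is within the $475000 maximum.

$146880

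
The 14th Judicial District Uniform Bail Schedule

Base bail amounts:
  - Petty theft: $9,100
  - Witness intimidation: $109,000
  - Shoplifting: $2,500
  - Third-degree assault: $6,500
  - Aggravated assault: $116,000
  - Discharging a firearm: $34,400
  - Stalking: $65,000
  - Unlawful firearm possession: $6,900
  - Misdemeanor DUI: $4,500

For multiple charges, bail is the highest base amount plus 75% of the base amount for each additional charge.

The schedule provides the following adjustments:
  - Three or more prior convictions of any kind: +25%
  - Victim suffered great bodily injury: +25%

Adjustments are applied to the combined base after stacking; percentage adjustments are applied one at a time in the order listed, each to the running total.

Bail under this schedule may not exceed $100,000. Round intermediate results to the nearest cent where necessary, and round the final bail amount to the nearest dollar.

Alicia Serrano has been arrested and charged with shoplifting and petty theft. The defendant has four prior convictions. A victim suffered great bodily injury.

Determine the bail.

$17,148

Base amounts from the schedule: shoplifting $2,500; petty theft $9,100.
Stacking rule: highest base plus 75% of each additional charge. Highest is petty theft at $9,100. Additional: $2,500 × 75% = $1,875. Combined base = $9,100 + $1,875 = $10,975.
Three or more prior convictions of any kind (+25%): $10,975 × 1.25 = $13,718.75.
Victim suffered great bodily injury (+25%): $13,718.75 × 1.25 = $17,148.44.
$17,148.44 is within the $100,000 maximum.
Rounded to the nearest dollar: $17,148.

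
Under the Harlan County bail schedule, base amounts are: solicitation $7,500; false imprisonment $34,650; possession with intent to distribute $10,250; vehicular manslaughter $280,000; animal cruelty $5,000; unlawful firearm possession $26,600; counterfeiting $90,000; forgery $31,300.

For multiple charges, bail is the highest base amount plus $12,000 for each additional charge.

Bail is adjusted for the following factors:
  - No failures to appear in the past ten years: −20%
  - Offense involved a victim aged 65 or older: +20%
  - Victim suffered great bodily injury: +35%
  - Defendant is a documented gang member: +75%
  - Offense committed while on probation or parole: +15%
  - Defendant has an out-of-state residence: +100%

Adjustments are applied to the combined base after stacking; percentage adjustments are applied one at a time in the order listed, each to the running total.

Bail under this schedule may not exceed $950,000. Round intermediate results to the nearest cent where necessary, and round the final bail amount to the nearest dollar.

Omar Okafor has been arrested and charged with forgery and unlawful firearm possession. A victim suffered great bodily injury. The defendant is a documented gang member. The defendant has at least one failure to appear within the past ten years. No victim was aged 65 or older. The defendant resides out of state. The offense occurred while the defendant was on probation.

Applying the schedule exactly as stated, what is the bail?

$235,281

Base amounts from the schedule: forgery $31,300; unlawful firearm possession $26,600.
Stacking rule: highest base plus $12,000 per additional charge. Highest is forgery at $31,300; 1 additional charge → +$12,000. Combined base = $43,300.
Victim suffered great bodily injury (+35%): $43,300 × 1.35 = $58,455.
Defendant is a documented gang member (+75%): $58,455 × 1.75 = $102,296.25.
Offense committed while on probation or parole (+15%): $102,296.25 × 1.15 = $117,640.69.
Defendant has an out-of-state residence (+100%): $117,640.69 × 2 = $235,281.38.
$235,281.38 is within the $950,000 maximum.
Rounded to the nearest dollar: $235,281.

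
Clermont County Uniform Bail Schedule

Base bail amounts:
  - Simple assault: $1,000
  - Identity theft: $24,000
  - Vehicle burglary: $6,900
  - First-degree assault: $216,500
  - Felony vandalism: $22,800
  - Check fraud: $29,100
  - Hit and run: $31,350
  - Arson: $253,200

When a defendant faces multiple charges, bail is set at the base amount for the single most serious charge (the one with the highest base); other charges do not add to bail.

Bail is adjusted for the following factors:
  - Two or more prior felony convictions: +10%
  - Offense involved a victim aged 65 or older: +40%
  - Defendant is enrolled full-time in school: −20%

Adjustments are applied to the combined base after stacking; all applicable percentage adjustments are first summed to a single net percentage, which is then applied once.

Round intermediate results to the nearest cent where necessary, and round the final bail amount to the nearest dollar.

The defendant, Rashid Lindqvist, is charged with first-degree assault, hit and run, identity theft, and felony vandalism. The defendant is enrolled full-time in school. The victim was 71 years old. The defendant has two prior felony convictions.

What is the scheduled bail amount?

Base amounts from the schedule: first-degree assault $216,500; hit and run $31,350; identity theft $24,000; felony vandalism $22,800.
Stacking rule: use the highest base only. Highest is first-degree assault at $216,500. Combined base = $216,500.
Net percentage adjustment: +10% +40% −20% = +30%. $216,500 × 1.3 = $281,450.

$281,450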